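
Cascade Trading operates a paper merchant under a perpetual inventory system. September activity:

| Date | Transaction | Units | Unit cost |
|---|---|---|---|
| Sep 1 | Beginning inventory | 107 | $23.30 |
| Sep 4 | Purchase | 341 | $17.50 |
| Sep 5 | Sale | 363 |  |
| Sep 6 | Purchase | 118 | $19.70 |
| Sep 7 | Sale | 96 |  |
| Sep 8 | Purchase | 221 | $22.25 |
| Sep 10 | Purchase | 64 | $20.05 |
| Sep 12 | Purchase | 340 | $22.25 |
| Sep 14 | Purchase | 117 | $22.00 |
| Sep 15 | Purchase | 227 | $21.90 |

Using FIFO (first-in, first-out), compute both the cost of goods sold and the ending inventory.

COGS = $8,677.30; ending inventory = $23,418.65

Sep 5, 363 sold [FIFO — oldest first]: 107 @ $23.30 + 256 @ $17.50 = $6,973.10
Sep 7, 96 sold [FIFO — oldest first]: 85 @ $17.50 + 11 @ $19.70 = $1,704.20
Total COGS = $6,973.10 + $1,704.20 = $8,677.30
Ending inventory: 107 @ $19.70 + 221 @ $22.25 + 64 @ $20.05 + 340 @ $22.25 + 117 @ $22.00 + 227 @ $21.90 = $23,418.65
Check: goods available $32,095.95 = COGS $8,677.30 + ending $23,418.65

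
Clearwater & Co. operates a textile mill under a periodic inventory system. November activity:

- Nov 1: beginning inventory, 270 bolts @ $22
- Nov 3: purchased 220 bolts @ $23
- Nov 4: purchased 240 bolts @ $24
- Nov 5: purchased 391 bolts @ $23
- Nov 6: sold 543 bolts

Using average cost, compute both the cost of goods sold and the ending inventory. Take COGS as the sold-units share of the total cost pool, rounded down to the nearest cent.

COGS = $12,474.46; ending inventory = $13,278.54

Nov 6, sell 543: 543/1121 × $25,753.00 → $12,474.46
Ending inventory (cost pool remaining) = $13,278.54
Check: goods available $25,753.00 = COGS $12,474.46 + ending $13,278.54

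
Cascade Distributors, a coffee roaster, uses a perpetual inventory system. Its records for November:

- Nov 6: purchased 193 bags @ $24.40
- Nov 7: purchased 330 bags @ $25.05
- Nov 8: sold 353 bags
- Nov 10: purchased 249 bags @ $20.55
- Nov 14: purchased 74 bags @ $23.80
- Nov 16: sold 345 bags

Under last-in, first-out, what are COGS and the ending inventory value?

Nov 8, 353 sold [LIFO — newest first]: 330 @ $25.05 + 23 @ $24.40 = $8,827.70
Nov 16, 345 sold [LIFO — newest first]: 74 @ $23.80 + 249 @ $20.55 + 22 @ $24.40 = $7,414.95
Total COGS = $8,827.70 + $7,414.95 = $16,242.65
Ending inventory: 148 @ $24.40 = $3,611.20

COGS = $16,242.65; ending inventory = $3,611.20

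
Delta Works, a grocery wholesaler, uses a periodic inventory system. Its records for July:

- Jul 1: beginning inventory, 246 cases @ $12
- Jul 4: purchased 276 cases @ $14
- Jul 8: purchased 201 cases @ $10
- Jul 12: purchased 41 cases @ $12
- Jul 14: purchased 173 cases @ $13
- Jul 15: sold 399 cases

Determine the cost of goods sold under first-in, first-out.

COGS = $5,094

Jul 15, 399 sold [FIFO — oldest first]: 246 @ $12 + 153 @ $14 = $5,094
Ending inventory: 123 @ $14 + 201 @ $10 + 41 @ $12 + 173 @ $13 = $6,473
Check: goods available $11,567 = COGS $5,094 + ending $6,473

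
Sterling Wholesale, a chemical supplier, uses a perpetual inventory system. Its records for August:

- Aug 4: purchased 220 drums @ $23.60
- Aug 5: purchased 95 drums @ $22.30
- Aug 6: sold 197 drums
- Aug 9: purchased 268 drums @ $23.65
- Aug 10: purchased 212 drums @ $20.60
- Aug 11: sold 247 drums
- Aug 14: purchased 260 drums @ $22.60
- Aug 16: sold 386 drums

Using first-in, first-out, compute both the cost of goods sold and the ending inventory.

Aug 6, 197 sold [FIFO — oldest first]: 197 @ $23.60 = $4,649.20
Aug 11, 247 sold [FIFO — oldest first]: 23 @ $23.60 + 95 @ $22.30 + 129 @ $23.65 = $5,712.15
Aug 16, 386 sold [FIFO — oldest first]: 139 @ $23.65 + 212 @ $20.60 + 35 @ $22.60 = $8,445.55
Total COGS = $4,649.20 + $5,712.15 + $8,445.55 = $18,806.90
Ending inventory: 225 @ $22.60 = $5,085.00

COGS = $18,806.90; ending inventory = $5,085.00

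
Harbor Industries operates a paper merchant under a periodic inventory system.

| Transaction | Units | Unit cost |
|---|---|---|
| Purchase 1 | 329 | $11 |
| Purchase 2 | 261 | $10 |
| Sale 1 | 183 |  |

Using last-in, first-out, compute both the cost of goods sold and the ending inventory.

Sale 1 (183) [LIFO — newest first]: 183 @ $10 = $1,830
Ending inventory: 329 @ $11 + 78 @ $10 = $4,399

COGS = $1,830; ending inventory = $4,399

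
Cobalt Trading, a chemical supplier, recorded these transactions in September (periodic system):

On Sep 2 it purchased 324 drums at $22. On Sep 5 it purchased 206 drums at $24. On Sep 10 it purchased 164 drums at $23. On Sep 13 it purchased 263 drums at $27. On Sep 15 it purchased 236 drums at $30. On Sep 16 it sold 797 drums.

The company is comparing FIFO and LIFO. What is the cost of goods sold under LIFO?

COGS = $21,169

FIFO COGS: 324 @ $22 + 206 @ $24 + 164 @ $23 + 103 @ $27 = $18,625
LIFO COGS: 236 @ $30 + 263 @ $27 + 164 @ $23 + 134 @ $24 = $21,169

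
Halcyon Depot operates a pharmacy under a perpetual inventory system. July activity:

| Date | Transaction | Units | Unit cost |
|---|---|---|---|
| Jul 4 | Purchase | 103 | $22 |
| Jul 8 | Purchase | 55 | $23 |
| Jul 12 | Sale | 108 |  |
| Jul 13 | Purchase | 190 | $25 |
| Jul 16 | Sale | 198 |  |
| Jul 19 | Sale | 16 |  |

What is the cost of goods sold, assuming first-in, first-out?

COGS = $7,631

Jul 12, 108 sold [FIFO — oldest first]: 103 @ $22 + 5 @ $23 = $2,381
Jul 16, 198 sold [FIFO — oldest first]: 50 @ $23 + 148 @ $25 = $4,850
Jul 19, 16 sold [FIFO — oldest first]: 16 @ $25 = $400
Total COGS = $2,381 + $4,850 + $400 = $7,631
Ending inventory: 26 @ $25 = $650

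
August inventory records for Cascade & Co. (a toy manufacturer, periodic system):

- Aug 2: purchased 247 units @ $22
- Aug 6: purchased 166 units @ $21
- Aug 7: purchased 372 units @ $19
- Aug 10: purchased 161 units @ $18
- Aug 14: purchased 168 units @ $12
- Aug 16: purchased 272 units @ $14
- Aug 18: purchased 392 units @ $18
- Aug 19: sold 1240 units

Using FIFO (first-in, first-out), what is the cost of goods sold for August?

COGS = $22,666

Aug 19, 1240 sold [FIFO — oldest first]: 247 @ $22 + 166 @ $21 + 372 @ $19 + 161 @ $18 + 168 @ $12 + 126 @ $14 = $22,666
Ending inventory: 146 @ $14 + 392 @ $18 = $9,100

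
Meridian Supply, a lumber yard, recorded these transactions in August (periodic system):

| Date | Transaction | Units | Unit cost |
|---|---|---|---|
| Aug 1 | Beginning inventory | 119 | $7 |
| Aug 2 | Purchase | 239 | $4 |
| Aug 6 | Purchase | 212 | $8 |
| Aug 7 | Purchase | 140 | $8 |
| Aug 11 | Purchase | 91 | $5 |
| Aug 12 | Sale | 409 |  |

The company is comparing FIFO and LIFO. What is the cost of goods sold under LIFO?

COGS = $2,999

FIFO COGS: 119 @ $7 + 239 @ $4 + 51 @ $8 = $2,197
LIFO COGS: 91 @ $5 + 140 @ $8 + 178 @ $8 = $2,999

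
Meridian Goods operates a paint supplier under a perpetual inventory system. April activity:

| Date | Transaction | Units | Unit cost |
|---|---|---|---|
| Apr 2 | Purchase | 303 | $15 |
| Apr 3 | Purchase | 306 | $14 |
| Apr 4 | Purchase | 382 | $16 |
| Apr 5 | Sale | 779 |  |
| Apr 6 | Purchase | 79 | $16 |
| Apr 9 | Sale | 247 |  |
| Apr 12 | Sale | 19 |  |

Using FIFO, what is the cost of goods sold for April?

Apr 5, 779 sold [FIFO — oldest first]: 303 @ $15 + 306 @ $14 + 170 @ $16 = $11,549
Apr 9, 247 sold [FIFO — oldest first]: 212 @ $16 + 35 @ $16 = $3,952
Apr 12, 19 sold [FIFO — oldest first]: 19 @ $16 = $304
Total COGS = $11,549 + $3,952 + $304 = $15,805
Ending inventory: 25 @ $16 = $400
Check: goods available $16,205 = COGS $15,805 + ending $400

COGS = $15,805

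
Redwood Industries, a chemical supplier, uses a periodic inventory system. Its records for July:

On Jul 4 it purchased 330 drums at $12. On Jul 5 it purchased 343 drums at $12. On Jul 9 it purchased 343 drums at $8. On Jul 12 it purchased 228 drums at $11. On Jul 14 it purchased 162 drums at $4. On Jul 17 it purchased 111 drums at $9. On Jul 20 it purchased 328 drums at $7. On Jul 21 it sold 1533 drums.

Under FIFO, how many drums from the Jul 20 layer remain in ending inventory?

312

Jul 21, 1533 sold [FIFO — oldest first]: 330 @ $12 + 343 @ $12 + 343 @ $8 + 228 @ $11 + 162 @ $4 + 111 @ $9 + 16 @ $7 = $15,087
Ending inventory: 312 @ $7 = $2,184
Check: goods available $17,271 = COGS $15,087 + ending $2,184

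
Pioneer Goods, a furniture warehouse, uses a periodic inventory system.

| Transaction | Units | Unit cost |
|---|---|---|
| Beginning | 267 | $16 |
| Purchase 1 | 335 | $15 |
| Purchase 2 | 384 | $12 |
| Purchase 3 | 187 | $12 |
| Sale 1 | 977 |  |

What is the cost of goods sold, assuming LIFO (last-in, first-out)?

COGS = $13,013

Sale 1 (977) [LIFO — newest first]: 187 @ $12 + 384 @ $12 + 335 @ $15 + 71 @ $16 = $13,013
Ending inventory: 196 @ $16 = $3,136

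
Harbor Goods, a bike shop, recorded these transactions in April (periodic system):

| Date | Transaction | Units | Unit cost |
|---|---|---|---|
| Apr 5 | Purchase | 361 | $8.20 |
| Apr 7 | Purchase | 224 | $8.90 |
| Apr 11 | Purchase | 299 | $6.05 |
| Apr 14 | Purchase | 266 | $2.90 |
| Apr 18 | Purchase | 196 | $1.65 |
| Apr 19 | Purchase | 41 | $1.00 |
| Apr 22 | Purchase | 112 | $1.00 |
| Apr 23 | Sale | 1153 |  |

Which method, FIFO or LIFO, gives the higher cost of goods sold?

FIFO

FIFO COGS: 361 @ $8.20 + 224 @ $8.90 + 299 @ $6.05 + 266 @ $2.90 + 3 @ $1.65 = $7,539.10
LIFO COGS: 112 @ $1.00 + 41 @ $1.00 + 196 @ $1.65 + 266 @ $2.90 + 299 @ $6.05 + 224 @ $8.90 + 15 @ $8.20 = $5,173.35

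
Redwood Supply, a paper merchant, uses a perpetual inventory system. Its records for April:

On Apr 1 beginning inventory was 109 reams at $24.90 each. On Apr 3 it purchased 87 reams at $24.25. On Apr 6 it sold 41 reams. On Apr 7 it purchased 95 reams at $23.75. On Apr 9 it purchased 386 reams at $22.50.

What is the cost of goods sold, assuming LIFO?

Apr 6, 41 sold [LIFO — newest first]: 41 @ $24.25 = $994.25
Ending inventory: 109 @ $24.90 + 46 @ $24.25 + 95 @ $23.75 + 386 @ $22.50 = $14,770.85
Check: goods available $15,765.10 = COGS $994.25 + ending $14,770.85

COGS = $994.25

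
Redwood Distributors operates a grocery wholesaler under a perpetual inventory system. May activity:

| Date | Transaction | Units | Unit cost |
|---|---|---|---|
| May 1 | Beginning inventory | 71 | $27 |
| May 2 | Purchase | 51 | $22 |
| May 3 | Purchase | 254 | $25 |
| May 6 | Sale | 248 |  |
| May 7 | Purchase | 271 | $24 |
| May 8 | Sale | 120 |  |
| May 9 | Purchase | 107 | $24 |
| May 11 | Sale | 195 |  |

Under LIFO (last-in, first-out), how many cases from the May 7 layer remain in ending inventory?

May 6, 248 sold [LIFO — newest first]: 248 @ $25 = $6,200
May 8, 120 sold [LIFO — newest first]: 120 @ $24 = $2,880
May 11, 195 sold [LIFO — newest first]: 107 @ $24 + 88 @ $24 = $4,680
Total COGS = $6,200 + $2,880 + $4,680 = $13,760
Ending inventory: 71 @ $27 + 51 @ $22 + 6 @ $25 + 63 @ $24 = $4,701

63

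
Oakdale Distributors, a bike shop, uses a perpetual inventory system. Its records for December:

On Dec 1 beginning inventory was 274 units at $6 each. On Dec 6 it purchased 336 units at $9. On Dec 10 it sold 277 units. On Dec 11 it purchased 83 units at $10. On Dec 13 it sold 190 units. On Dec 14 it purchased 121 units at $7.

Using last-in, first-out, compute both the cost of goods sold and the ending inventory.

Dec 10, 277 sold [LIFO — newest first]: 277 @ $9 = $2,493
Dec 13, 190 sold [LIFO — newest first]: 83 @ $10 + 59 @ $9 + 48 @ $6 = $1,649
Total COGS = $2,493 + $1,649 = $4,142
Ending inventory: 226 @ $6 + 121 @ $7 = $2,203

COGS = $4,142; ending inventory = $2,203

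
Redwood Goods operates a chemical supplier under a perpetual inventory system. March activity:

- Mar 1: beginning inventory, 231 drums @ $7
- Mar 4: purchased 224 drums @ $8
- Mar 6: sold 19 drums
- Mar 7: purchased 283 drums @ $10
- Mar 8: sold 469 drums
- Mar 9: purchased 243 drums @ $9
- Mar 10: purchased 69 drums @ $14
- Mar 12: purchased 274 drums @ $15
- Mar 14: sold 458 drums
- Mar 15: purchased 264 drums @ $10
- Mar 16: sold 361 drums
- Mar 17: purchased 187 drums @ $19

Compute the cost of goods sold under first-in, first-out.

Mar 6, 19 sold [FIFO — oldest first]: 19 @ $7 = $133
Mar 8, 469 sold [FIFO — oldest first]: 212 @ $7 + 224 @ $8 + 33 @ $10 = $3,606
Mar 14, 458 sold [FIFO — oldest first]: 250 @ $10 + 208 @ $9 = $4,372
Mar 16, 361 sold [FIFO — oldest first]: 35 @ $9 + 69 @ $14 + 257 @ $15 = $5,136
Total COGS = $133 + $3,606 + $4,372 + $5,136 = $13,247
Ending inventory: 17 @ $15 + 264 @ $10 + 187 @ $19 = $6,448

COGS = $13,247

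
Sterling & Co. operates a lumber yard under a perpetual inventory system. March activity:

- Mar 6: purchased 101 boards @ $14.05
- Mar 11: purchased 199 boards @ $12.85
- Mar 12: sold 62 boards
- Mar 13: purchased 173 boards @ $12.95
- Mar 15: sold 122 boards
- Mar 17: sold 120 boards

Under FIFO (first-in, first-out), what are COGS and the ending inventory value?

COGS = $4,028.00; ending inventory = $2,188.55

Mar 12, 62 sold [FIFO — oldest first]: 62 @ $14.05 = $871.10
Mar 15, 122 sold [FIFO — oldest first]: 39 @ $14.05 + 83 @ $12.85 = $1,614.50
Mar 17, 120 sold [FIFO — oldest first]: 116 @ $12.85 + 4 @ $12.95 = $1,542.40
Total COGS = $871.10 + $1,614.50 + $1,542.40 = $4,028.00
Ending inventory: 169 @ $12.95 = $2,188.55
Check: goods available $6,216.55 = COGS $4,028.00 + ending $2,188.55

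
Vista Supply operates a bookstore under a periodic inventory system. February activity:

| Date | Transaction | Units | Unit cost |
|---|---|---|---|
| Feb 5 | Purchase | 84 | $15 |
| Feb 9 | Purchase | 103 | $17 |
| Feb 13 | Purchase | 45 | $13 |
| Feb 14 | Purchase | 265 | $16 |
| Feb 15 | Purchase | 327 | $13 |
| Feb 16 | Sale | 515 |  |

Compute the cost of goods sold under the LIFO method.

COGS = $7,259

Feb 16, 515 sold [LIFO — newest first]: 327 @ $13 + 188 @ $16 = $7,259
Ending inventory: 84 @ $15 + 103 @ $17 + 45 @ $13 + 77 @ $16 = $4,828
Check: goods available $12,087 = COGS $7,259 + ending $4,828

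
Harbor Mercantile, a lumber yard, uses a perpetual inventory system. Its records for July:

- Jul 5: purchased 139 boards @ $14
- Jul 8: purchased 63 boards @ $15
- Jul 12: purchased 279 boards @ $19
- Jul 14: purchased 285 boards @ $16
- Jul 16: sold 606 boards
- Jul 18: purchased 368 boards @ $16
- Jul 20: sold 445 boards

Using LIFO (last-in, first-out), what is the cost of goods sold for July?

Jul 16, 606 sold [LIFO — newest first]: 285 @ $16 + 279 @ $19 + 42 @ $15 = $10,491
Jul 20, 445 sold [LIFO — newest first]: 368 @ $16 + 21 @ $15 + 56 @ $14 = $6,987
Total COGS = $10,491 + $6,987 = $17,478
Ending inventory: 83 @ $14 = $1,162

COGS = $17,478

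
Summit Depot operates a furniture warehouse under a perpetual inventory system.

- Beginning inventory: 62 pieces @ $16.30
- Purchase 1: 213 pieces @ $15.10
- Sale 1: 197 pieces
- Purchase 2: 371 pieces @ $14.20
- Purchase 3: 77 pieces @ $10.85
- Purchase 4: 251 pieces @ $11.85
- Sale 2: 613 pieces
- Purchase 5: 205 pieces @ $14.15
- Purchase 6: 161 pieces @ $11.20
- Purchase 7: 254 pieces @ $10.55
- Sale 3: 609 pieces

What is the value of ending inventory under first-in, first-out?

Ending inventory = $1,846.25

Sale 1 (197) [FIFO — oldest first]: 62 @ $16.30 + 135 @ $15.10 = $3,049.10
Sale 2 (613) [FIFO — oldest first]: 78 @ $15.10 + 371 @ $14.20 + 77 @ $10.85 + 87 @ $11.85 = $8,312.40
Sale 3 (609) [FIFO — oldest first]: 164 @ $11.85 + 205 @ $14.15 + 161 @ $11.20 + 79 @ $10.55 = $7,480.80
Total COGS = $3,049.10 + $8,312.40 + $7,480.80 = $18,842.30
Ending inventory: 175 @ $10.55 = $1,846.25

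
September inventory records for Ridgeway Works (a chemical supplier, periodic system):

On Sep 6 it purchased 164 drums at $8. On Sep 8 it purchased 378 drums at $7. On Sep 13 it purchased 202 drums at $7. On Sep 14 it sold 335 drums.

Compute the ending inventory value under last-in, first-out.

Sep 14, 335 sold [LIFO — newest first]: 202 @ $7 + 133 @ $7 = $2,345
Ending inventory: 164 @ $8 + 245 @ $7 = $3,027
Check: goods available $5,372 = COGS $2,345 + ending $3,027

Ending inventory = $3,027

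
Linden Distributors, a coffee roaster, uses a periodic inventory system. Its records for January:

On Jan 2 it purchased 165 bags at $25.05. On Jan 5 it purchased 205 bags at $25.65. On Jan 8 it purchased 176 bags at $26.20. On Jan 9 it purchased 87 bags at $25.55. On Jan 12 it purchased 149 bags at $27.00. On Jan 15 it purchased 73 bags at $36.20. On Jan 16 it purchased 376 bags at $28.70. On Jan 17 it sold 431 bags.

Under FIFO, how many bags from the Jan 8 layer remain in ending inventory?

Jan 17, 431 sold [FIFO — oldest first]: 165 @ $25.05 + 205 @ $25.65 + 61 @ $26.20 = $10,989.70
Ending inventory: 115 @ $26.20 + 87 @ $25.55 + 149 @ $27.00 + 73 @ $36.20 + 376 @ $28.70 = $22,692.65
Check: goods available $33,682.35 = COGS $10,989.70 + ending $22,692.65

115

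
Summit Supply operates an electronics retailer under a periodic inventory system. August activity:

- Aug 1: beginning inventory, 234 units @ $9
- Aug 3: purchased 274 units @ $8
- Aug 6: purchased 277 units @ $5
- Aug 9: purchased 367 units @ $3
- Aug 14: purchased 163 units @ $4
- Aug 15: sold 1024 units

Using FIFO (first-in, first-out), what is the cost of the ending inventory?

Ending inventory = $1,036

Aug 15, 1024 sold [FIFO — oldest first]: 234 @ $9 + 274 @ $8 + 277 @ $5 + 239 @ $3 = $6,400
Ending inventory: 128 @ $3 + 163 @ $4 = $1,036
Check: goods available $7,436 = COGS $6,400 + ending $1,036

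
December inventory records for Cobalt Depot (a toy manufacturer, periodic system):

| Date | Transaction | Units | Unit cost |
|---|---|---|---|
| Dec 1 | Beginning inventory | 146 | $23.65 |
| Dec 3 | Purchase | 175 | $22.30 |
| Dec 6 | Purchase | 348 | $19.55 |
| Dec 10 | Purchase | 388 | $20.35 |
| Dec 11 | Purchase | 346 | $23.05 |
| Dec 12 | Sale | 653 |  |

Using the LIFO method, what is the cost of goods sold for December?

Dec 12, 653 sold [LIFO — newest first]: 346 @ $23.05 + 307 @ $20.35 = $14,222.75
Ending inventory: 146 @ $23.65 + 175 @ $22.30 + 348 @ $19.55 + 81 @ $20.35 = $15,807.15
Check: goods available $30,029.90 = COGS $14,222.75 + ending $15,807.15

COGS = $14,222.75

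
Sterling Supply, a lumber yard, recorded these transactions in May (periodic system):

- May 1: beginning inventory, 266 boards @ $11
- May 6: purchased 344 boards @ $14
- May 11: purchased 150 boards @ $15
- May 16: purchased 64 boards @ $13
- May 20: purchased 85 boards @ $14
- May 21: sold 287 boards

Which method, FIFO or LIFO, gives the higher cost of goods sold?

LIFO

FIFO COGS: 266 @ $11 + 21 @ $14 = $3,220
LIFO COGS: 85 @ $14 + 64 @ $13 + 138 @ $15 = $4,092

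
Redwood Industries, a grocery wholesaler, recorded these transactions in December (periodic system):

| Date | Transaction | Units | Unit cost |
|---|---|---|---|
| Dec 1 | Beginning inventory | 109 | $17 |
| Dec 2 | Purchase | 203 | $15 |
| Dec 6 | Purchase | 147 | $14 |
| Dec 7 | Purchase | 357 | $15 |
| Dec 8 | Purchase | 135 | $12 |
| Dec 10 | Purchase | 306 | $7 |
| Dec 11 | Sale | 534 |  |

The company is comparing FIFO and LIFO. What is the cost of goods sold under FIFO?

COGS = $8,081

FIFO COGS: 109 @ $17 + 203 @ $15 + 147 @ $14 + 75 @ $15 = $8,081
LIFO COGS: 306 @ $7 + 135 @ $12 + 93 @ $15 = $5,157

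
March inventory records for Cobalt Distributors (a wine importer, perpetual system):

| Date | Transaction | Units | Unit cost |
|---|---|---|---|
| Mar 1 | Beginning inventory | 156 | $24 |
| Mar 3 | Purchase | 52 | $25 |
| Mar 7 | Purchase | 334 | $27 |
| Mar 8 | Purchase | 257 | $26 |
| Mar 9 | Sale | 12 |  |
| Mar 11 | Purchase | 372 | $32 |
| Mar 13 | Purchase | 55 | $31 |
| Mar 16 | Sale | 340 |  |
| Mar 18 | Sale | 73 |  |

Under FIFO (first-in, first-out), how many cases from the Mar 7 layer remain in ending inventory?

Mar 9, 12 sold [FIFO — oldest first]: 12 @ $24 = $288
Mar 16, 340 sold [FIFO — oldest first]: 144 @ $24 + 52 @ $25 + 144 @ $27 = $8,644
Mar 18, 73 sold [FIFO — oldest first]: 73 @ $27 = $1,971
Total COGS = $288 + $8,644 + $1,971 = $10,903
Ending inventory: 117 @ $27 + 257 @ $26 + 372 @ $32 + 55 @ $31 = $23,450
Check: goods available $34,353 = COGS $10,903 + ending $23,450

117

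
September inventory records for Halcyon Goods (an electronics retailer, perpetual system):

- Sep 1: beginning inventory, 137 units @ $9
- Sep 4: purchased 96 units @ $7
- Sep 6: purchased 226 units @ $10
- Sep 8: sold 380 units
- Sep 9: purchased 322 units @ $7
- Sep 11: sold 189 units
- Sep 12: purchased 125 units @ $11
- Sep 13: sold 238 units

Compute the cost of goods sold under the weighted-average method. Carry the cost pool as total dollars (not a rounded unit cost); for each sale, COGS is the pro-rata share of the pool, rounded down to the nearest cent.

COGS = $6,928.66

After Sep 1: 137 on hand, pool $1,233.00 (≈ $9.0000 each)
After Sep 4: 233 on hand, pool $1,905.00 (≈ $8.1760 each)
After Sep 6: 459 on hand, pool $4,165.00 (≈ $9.0741 each)
Sep 8, sell 380: 380/459 × $4,165.00 → $3,448.14
After Sep 9: 401 on hand, pool $2,970.86 (≈ $7.4086 each)
Sep 11, sell 189: 189/401 × $2,970.86 → $1,400.23
After Sep 12: 337 on hand, pool $2,945.63 (≈ $8.7407 each)
Sep 13, sell 238: 238/337 × $2,945.63 → $2,080.29
Total COGS = $3,448.14 + $1,400.23 + $2,080.29 = $6,928.66
Ending inventory (cost pool remaining) = $865.34
Check: goods available $7,794.00 = COGS $6,928.66 + ending $865.34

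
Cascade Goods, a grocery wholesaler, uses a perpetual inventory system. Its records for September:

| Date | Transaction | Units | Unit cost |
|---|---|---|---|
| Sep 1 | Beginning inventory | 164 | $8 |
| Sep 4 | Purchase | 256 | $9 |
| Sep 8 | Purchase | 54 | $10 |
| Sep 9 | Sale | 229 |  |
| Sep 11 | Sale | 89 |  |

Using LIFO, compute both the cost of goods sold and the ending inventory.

Sep 9, 229 sold [LIFO — newest first]: 54 @ $10 + 175 @ $9 = $2,115
Sep 11, 89 sold [LIFO — newest first]: 81 @ $9 + 8 @ $8 = $793
Total COGS = $2,115 + $793 = $2,908
Ending inventory: 156 @ $8 = $1,248

COGS = $2,908; ending inventory = $1,248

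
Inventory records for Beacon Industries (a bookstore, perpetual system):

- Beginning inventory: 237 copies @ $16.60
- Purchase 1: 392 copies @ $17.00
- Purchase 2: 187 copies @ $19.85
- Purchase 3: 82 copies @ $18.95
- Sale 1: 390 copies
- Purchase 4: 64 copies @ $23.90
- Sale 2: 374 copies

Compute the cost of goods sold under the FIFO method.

Sale 1 (390) [FIFO — oldest first]: 237 @ $16.60 + 153 @ $17.00 = $6,535.20
Sale 2 (374) [FIFO — oldest first]: 239 @ $17.00 + 135 @ $19.85 = $6,742.75
Total COGS = $6,535.20 + $6,742.75 = $13,277.95
Ending inventory: 52 @ $19.85 + 82 @ $18.95 + 64 @ $23.90 = $4,115.70
Check: goods available $17,393.65 = COGS $13,277.95 + ending $4,115.70

COGS = $13,277.95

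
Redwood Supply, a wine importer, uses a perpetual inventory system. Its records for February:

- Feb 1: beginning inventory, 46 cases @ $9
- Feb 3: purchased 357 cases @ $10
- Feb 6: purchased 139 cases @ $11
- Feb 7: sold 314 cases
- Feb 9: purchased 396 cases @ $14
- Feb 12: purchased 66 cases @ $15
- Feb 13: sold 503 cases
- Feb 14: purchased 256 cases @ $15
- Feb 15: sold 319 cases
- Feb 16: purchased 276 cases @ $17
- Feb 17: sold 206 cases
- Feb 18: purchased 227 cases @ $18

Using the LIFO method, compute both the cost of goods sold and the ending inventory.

Feb 7, 314 sold [LIFO — newest first]: 139 @ $11 + 175 @ $10 = $3,279
Feb 13, 503 sold [LIFO — newest first]: 66 @ $15 + 396 @ $14 + 41 @ $10 = $6,944
Feb 15, 319 sold [LIFO — newest first]: 256 @ $15 + 63 @ $10 = $4,470
Feb 17, 206 sold [LIFO — newest first]: 206 @ $17 = $3,502
Total COGS = $3,279 + $6,944 + $4,470 + $3,502 = $18,195
Ending inventory: 46 @ $9 + 78 @ $10 + 70 @ $17 + 227 @ $18 = $6,470

COGS = $18,195; ending inventory = $6,470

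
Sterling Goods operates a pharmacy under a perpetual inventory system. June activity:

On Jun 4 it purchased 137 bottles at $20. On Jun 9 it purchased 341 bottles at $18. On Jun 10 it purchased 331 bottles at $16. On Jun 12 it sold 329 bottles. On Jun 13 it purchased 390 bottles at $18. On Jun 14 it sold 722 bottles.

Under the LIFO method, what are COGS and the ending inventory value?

Jun 12, 329 sold [LIFO — newest first]: 329 @ $16 = $5,264
Jun 14, 722 sold [LIFO — newest first]: 390 @ $18 + 2 @ $16 + 330 @ $18 = $12,992
Total COGS = $5,264 + $12,992 = $18,256
Ending inventory: 137 @ $20 + 11 @ $18 = $2,938
Check: goods available $21,194 = COGS $18,256 + ending $2,938

COGS = $18,256; ending inventory = $2,938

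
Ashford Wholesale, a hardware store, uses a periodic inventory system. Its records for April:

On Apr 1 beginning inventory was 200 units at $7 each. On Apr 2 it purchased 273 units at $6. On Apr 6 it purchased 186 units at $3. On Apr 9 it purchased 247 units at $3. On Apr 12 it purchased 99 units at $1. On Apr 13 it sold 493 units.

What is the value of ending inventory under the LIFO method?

Apr 13, 493 sold [LIFO — newest first]: 99 @ $1 + 247 @ $3 + 147 @ $3 = $1,281
Ending inventory: 200 @ $7 + 273 @ $6 + 39 @ $3 = $3,155

Ending inventory = $3,155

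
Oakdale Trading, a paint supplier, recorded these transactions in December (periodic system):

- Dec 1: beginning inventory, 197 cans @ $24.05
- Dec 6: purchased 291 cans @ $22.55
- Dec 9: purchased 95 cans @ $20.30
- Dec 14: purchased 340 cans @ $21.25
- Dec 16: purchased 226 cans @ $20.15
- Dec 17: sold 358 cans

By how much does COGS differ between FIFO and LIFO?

$1,009.50

FIFO COGS: 197 @ $24.05 + 161 @ $22.55 = $8,368.40
LIFO COGS: 226 @ $20.15 + 132 @ $21.25 = $7,358.90
Difference = |$8,368.40 − $7,358.90| = $1,009.50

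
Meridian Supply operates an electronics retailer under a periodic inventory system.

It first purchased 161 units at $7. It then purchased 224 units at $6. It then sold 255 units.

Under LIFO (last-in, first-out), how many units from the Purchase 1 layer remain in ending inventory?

130

Sale 1 (255) [LIFO — newest first]: 224 @ $6 + 31 @ $7 = $1,561
Ending inventory: 130 @ $7 = $910
Check: goods available $2,471 = COGS $1,561 + ending $910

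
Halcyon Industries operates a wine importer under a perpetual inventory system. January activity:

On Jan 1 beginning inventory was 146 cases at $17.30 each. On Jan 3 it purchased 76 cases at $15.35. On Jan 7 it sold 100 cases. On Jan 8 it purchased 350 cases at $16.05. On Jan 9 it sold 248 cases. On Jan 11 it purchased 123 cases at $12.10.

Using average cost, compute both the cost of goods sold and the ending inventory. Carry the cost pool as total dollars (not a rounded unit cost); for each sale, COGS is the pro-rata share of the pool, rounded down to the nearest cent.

COGS = $5,680.97; ending inventory = $5,117.23

After Jan 1: 146 on hand, pool $2,525.80 (≈ $17.3000 each)
After Jan 3: 222 on hand, pool $3,692.40 (≈ $16.6324 each)
Jan 7, sell 100: 100/222 × $3,692.40 → $1,663.24
After Jan 8: 472 on hand, pool $7,646.66 (≈ $16.2006 each)
Jan 9, sell 248: 248/472 × $7,646.66 → $4,017.73
After Jan 11: 347 on hand, pool $5,117.23 (≈ $14.7471 each)
Total COGS = $1,663.24 + $4,017.73 = $5,680.97
Ending inventory (cost pool remaining) = $5,117.23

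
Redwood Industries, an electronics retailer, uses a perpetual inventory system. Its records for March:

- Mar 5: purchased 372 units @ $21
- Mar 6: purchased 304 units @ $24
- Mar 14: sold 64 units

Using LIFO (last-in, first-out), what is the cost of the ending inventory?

Ending inventory = $13,572

Mar 14, 64 sold [LIFO — newest first]: 64 @ $24 = $1,536
Ending inventory: 372 @ $21 + 240 @ $24 = $13,572
Check: goods available $15,108 = COGS $1,536 + ending $13,572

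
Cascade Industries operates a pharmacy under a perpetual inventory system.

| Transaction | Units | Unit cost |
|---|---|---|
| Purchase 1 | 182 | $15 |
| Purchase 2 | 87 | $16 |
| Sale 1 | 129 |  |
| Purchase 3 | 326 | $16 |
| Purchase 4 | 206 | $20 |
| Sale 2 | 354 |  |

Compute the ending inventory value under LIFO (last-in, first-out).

Sale 1 (129) [LIFO — newest first]: 87 @ $16 + 42 @ $15 = $2,022
Sale 2 (354) [LIFO — newest first]: 206 @ $20 + 148 @ $16 = $6,488
Total COGS = $2,022 + $6,488 = $8,510
Ending inventory: 140 @ $15 + 178 @ $16 = $4,948

Ending inventory = $4,948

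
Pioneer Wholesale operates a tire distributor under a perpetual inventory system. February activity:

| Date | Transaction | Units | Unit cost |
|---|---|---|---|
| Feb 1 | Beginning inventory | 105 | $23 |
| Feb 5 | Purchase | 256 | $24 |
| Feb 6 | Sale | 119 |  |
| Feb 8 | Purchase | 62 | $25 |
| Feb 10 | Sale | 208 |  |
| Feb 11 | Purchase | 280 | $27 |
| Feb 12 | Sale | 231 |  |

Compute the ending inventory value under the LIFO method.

Ending inventory = $3,531

Feb 6, 119 sold [LIFO — newest first]: 119 @ $24 = $2,856
Feb 10, 208 sold [LIFO — newest first]: 62 @ $25 + 137 @ $24 + 9 @ $23 = $5,045
Feb 12, 231 sold [LIFO — newest first]: 231 @ $27 = $6,237
Total COGS = $2,856 + $5,045 + $6,237 = $14,138
Ending inventory: 96 @ $23 + 49 @ $27 = $3,531
Check: goods available $17,669 = COGS $14,138 + ending $3,531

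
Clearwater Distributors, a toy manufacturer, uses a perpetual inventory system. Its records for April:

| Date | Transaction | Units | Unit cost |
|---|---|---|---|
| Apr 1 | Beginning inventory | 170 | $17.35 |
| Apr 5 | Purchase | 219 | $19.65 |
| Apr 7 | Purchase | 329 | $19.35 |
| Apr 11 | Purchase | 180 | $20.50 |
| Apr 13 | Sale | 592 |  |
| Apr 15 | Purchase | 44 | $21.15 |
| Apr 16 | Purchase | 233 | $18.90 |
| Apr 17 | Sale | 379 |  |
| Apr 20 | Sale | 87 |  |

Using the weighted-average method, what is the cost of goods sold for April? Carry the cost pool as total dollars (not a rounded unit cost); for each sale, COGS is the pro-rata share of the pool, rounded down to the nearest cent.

COGS = $20,389.09

After Apr 1: 170 on hand, pool $2,949.50 (≈ $17.3500 each)
After Apr 5: 389 on hand, pool $7,252.85 (≈ $18.6449 each)
After Apr 7: 718 on hand, pool $13,619.00 (≈ $18.9680 each)
After Apr 11: 898 on hand, pool $17,309.00 (≈ $19.2751 each)
Apr 13, sell 592: 592/898 × $17,309.00 → $11,410.83
After Apr 15: 350 on hand, pool $6,828.77 (≈ $19.5108 each)
After Apr 16: 583 on hand, pool $11,232.47 (≈ $19.2667 each)
Apr 17, sell 379: 379/583 × $11,232.47 → $7,302.06
Apr 20, sell 87: 87/204 × $3,930.41 → $1,676.20
Total COGS = $11,410.83 + $7,302.06 + $1,676.20 = $20,389.09
Ending inventory (cost pool remaining) = $2,254.21
Check: goods available $22,643.30 = COGS $20,389.09 + ending $2,254.21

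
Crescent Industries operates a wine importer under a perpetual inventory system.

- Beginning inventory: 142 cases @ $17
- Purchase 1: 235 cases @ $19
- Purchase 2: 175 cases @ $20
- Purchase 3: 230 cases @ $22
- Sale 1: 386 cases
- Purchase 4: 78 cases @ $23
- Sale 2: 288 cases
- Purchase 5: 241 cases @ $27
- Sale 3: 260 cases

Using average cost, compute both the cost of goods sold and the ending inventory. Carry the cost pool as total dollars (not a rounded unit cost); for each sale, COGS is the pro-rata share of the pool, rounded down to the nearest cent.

After Beginning: 142 on hand, pool $2,414.00 (≈ $17.0000 each)
After Purchase 1: 377 on hand, pool $6,879.00 (≈ $18.2467 each)
After Purchase 2: 552 on hand, pool $10,379.00 (≈ $18.8025 each)
After Purchase 3: 782 on hand, pool $15,439.00 (≈ $19.7430 each)
Sale 1, sell 386: 386/782 × $15,439.00 → $7,620.78
After Purchase 4: 474 on hand, pool $9,612.22 (≈ $20.2789 each)
Sale 2, sell 288: 288/474 × $9,612.22 → $5,840.33
After Purchase 5: 427 on hand, pool $10,278.89 (≈ $24.0723 each)
Sale 3, sell 260: 260/427 × $10,278.89 → $6,258.80
Total COGS = $7,620.78 + $5,840.33 + $6,258.80 = $19,719.91
Ending inventory (cost pool remaining) = $4,020.09

COGS = $19,719.91; ending inventory = $4,020.09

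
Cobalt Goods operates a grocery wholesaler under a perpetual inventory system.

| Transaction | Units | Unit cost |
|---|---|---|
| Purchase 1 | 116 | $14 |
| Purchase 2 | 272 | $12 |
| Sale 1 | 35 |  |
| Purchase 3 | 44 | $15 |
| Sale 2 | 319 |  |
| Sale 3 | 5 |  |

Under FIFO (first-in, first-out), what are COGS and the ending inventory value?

Sale 1 (35) [FIFO — oldest first]: 35 @ $14 = $490
Sale 2 (319) [FIFO — oldest first]: 81 @ $14 + 238 @ $12 = $3,990
Sale 3 (5) [FIFO — oldest first]: 5 @ $12 = $60
Total COGS = $490 + $3,990 + $60 = $4,540
Ending inventory: 29 @ $12 + 44 @ $15 = $1,008

COGS = $4,540; ending inventory = $1,008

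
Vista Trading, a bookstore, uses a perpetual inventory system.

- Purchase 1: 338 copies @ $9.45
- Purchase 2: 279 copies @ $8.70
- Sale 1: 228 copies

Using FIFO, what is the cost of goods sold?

Sale 1 (228) [FIFO — oldest first]: 228 @ $9.45 = $2,154.60
Ending inventory: 110 @ $9.45 + 279 @ $8.70 = $3,466.80
Check: goods available $5,621.40 = COGS $2,154.60 + ending $3,466.80

COGS = $2,154.60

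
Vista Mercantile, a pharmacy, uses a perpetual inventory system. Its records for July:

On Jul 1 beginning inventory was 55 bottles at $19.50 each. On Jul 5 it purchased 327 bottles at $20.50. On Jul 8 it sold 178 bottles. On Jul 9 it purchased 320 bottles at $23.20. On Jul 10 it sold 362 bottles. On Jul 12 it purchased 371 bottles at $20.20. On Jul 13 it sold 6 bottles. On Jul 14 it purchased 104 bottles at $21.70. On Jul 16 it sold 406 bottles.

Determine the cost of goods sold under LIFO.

COGS = $20,412.40

Jul 8, 178 sold [LIFO — newest first]: 178 @ $20.50 = $3,649.00
Jul 10, 362 sold [LIFO — newest first]: 320 @ $23.20 + 42 @ $20.50 = $8,285.00
Jul 13, 6 sold [LIFO — newest first]: 6 @ $20.20 = $121.20
Jul 16, 406 sold [LIFO — newest first]: 104 @ $21.70 + 302 @ $20.20 = $8,357.20
Total COGS = $3,649.00 + $8,285.00 + $121.20 + $8,357.20 = $20,412.40
Ending inventory: 55 @ $19.50 + 107 @ $20.50 + 63 @ $20.20 = $4,538.60
Check: goods available $24,951.00 = COGS $20,412.40 + ending $4,538.60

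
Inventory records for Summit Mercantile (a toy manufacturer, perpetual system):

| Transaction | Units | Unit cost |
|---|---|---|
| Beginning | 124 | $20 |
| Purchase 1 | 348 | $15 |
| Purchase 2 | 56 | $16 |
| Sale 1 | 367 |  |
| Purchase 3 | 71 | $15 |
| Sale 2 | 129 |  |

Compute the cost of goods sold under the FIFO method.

Sale 1 (367) [FIFO — oldest first]: 124 @ $20 + 243 @ $15 = $6,125
Sale 2 (129) [FIFO — oldest first]: 105 @ $15 + 24 @ $16 = $1,959
Total COGS = $6,125 + $1,959 = $8,084
Ending inventory: 32 @ $16 + 71 @ $15 = $1,577
Check: goods available $9,661 = COGS $8,084 + ending $1,577

COGS = $8,084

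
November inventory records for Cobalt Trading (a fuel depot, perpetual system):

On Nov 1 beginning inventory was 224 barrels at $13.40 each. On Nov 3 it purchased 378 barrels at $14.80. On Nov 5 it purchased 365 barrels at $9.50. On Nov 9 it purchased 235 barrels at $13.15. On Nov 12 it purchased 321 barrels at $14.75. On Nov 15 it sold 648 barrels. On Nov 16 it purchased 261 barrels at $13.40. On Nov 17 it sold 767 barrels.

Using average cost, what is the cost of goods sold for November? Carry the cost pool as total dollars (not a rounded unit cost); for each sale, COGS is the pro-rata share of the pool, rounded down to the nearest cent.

After Nov 1: 224 on hand, pool $3,001.60 (≈ $13.4000 each)
After Nov 3: 602 on hand, pool $8,596.00 (≈ $14.2791 each)
After Nov 5: 967 on hand, pool $12,063.50 (≈ $12.4752 each)
After Nov 9: 1202 on hand, pool $15,153.75 (≈ $12.6071 each)
After Nov 12: 1523 on hand, pool $19,888.50 (≈ $13.0588 each)
Nov 15, sell 648: 648/1523 × $19,888.50 → $8,462.08
After Nov 16: 1136 on hand, pool $14,923.82 (≈ $13.1372 each)
Nov 17, sell 767: 767/1136 × $14,923.82 → $10,076.20
Total COGS = $8,462.08 + $10,076.20 = $18,538.28
Ending inventory (cost pool remaining) = $4,847.62

COGS = $18,538.28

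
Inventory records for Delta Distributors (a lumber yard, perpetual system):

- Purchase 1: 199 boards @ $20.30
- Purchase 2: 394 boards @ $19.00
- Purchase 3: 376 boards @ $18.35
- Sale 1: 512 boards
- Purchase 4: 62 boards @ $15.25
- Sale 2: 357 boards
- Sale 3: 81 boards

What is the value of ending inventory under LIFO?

Sale 1 (512) [LIFO — newest first]: 376 @ $18.35 + 136 @ $19.00 = $9,483.60
Sale 2 (357) [LIFO — newest first]: 62 @ $15.25 + 258 @ $19.00 + 37 @ $20.30 = $6,598.60
Sale 3 (81) [LIFO — newest first]: 81 @ $20.30 = $1,644.30
Total COGS = $9,483.60 + $6,598.60 + $1,644.30 = $17,726.50
Ending inventory: 81 @ $20.30 = $1,644.30

Ending inventory = $1,644.30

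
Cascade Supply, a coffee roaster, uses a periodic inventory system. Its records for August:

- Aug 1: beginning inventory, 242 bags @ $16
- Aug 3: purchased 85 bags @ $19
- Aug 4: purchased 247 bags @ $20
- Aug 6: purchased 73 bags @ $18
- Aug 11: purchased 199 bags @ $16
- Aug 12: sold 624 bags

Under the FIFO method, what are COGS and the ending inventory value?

COGS = $11,327; ending inventory = $3,598

Aug 12, 624 sold [FIFO — oldest first]: 242 @ $16 + 85 @ $19 + 247 @ $20 + 50 @ $18 = $11,327
Ending inventory: 23 @ $18 + 199 @ $16 = $3,598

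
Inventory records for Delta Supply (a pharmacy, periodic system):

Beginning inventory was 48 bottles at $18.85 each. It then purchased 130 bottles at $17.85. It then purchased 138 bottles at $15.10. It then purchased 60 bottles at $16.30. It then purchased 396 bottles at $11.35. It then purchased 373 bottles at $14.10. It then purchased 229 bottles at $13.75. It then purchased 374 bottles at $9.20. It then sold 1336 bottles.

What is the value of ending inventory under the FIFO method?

Ending inventory = $3,963.30

Sale 1 (1336) [FIFO — oldest first]: 48 @ $18.85 + 130 @ $17.85 + 138 @ $15.10 + 60 @ $16.30 + 396 @ $11.35 + 373 @ $14.10 + 191 @ $13.75 = $18,667.25
Ending inventory: 38 @ $13.75 + 374 @ $9.20 = $3,963.30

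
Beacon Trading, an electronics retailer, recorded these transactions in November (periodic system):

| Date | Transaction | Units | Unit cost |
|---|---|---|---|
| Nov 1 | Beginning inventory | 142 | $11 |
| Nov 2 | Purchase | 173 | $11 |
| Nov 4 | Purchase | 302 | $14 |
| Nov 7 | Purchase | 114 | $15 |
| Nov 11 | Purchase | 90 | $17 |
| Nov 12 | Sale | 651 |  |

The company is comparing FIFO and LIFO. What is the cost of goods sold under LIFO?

COGS = $9,063

FIFO COGS: 142 @ $11 + 173 @ $11 + 302 @ $14 + 34 @ $15 = $8,203
LIFO COGS: 90 @ $17 + 114 @ $15 + 302 @ $14 + 145 @ $11 = $9,063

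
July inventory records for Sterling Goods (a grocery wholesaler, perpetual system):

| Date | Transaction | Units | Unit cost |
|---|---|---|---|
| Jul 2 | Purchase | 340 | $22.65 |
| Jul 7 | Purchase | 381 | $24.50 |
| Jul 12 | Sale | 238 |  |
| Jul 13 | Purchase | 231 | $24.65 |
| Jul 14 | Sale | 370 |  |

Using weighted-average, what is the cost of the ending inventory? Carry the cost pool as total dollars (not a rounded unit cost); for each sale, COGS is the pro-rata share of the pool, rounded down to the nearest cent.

Ending inventory = $8,241.69

After Jul 2: 340 on hand, pool $7,701.00 (≈ $22.6500 each)
After Jul 7: 721 on hand, pool $17,035.50 (≈ $23.6276 each)
Jul 12, sell 238: 238/721 × $17,035.50 → $5,623.36
After Jul 13: 714 on hand, pool $17,106.29 (≈ $23.9584 each)
Jul 14, sell 370: 370/714 × $17,106.29 → $8,864.60
Total COGS = $5,623.36 + $8,864.60 = $14,487.96
Ending inventory (cost pool remaining) = $8,241.69
Check: goods available $22,729.65 = COGS $14,487.96 + ending $8,241.69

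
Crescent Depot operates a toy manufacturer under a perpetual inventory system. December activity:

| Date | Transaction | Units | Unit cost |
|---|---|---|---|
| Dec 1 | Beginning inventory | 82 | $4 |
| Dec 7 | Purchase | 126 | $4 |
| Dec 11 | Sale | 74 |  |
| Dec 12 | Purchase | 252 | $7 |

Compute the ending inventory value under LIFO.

Ending inventory = $2,300

Dec 11, 74 sold [LIFO — newest first]: 74 @ $4 = $296
Ending inventory: 82 @ $4 + 52 @ $4 + 252 @ $7 = $2,300
Check: goods available $2,596 = COGS $296 + ending $2,300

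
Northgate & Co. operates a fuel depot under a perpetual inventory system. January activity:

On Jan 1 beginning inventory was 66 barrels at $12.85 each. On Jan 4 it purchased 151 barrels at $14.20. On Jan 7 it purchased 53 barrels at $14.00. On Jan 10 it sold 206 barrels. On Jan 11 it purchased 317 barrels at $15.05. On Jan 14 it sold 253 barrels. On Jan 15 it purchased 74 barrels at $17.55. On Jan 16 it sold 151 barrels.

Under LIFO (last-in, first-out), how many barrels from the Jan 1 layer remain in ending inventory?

Jan 10, 206 sold [LIFO — newest first]: 53 @ $14.00 + 151 @ $14.20 + 2 @ $12.85 = $2,911.90
Jan 14, 253 sold [LIFO — newest first]: 253 @ $15.05 = $3,807.65
Jan 16, 151 sold [LIFO — newest first]: 74 @ $17.55 + 64 @ $15.05 + 13 @ $12.85 = $2,428.95
Total COGS = $2,911.90 + $3,807.65 + $2,428.95 = $9,148.50
Ending inventory: 51 @ $12.85 = $655.35

51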